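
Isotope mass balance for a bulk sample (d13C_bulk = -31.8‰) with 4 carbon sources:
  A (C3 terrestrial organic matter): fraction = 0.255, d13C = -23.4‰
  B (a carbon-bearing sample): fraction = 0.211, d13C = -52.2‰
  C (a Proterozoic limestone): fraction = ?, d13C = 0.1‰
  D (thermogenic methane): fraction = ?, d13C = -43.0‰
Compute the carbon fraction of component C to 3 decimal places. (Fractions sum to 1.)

Let f_C and f_D be the unknown fractions; fractions sum to 1 so f_C + f_D = 0.534.
Mass balance: Σ fᵢ·δᵢ = δ_bulk ⇒ f_C·(0.1) + f_D·(-43.0) = -31.8 − (-16.981) = -14.819
Substitute f_D = 0.534 − f_C:
f_C·(0.1 − -43.0) = -14.819 − 0.534×(-43.0) = 8.143
f_C = 8.143 / 43.1 = 0.1889

0.189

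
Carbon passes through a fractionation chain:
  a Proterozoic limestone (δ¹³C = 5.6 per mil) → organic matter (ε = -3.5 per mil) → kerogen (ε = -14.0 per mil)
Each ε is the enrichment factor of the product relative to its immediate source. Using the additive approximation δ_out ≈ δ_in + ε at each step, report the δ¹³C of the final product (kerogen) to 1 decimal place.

step 1: δ ≈ 5.6 + (-3.5) = 2.1 per mil
step 2: δ ≈ 2.1 + (-14.0) = -11.9 per mil

-11.9 per mil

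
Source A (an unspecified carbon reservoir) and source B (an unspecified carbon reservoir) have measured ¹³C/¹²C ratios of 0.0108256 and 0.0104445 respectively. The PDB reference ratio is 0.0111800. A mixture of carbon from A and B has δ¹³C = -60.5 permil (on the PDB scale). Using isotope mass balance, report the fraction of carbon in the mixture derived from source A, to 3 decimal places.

δ_A = (0.0108256/0.0111800 − 1)×1000 = (0.968301 − 1)×1000 = -31.699 permil
δ_B = (0.0104445/0.0111800 − 1)×1000 = (0.934213 − 1)×1000 = -65.787 permil
f_A = (δ_mix − δ_B)/(δ_A − δ_B) = (-60.5 − (-65.787))/(-31.699 − (-65.787))
f_A = 5.287 / 34.088 = 0.1551

0.155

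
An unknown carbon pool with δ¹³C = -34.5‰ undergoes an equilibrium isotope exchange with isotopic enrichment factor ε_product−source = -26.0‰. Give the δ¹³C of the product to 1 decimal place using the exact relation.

To first order, δ_product ≈ δ_source + ε = -60.5‰.
Exactly, δ_product = (δ_source + 1000)·(ε/1000 + 1) − 1000.
δ_product = (-34.5 + 1000) × (-26.0/1000 + 1) − 1000
δ_product = -59.60‰

-59.6‰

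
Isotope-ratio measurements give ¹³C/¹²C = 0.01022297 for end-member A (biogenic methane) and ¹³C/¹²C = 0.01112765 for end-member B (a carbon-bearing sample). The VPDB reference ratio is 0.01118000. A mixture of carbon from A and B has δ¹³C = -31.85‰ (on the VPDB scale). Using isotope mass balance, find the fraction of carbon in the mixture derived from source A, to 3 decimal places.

δ_A = (0.01022297/0.01118000 − 1)×1000 = (0.914398 − 1)×1000 = -85.602‰
δ_B = (0.01112765/0.01118000 − 1)×1000 = (0.995318 − 1)×1000 = -4.682‰
f_A = (δ_mix − δ_B)/(δ_A − δ_B) = (-31.85 − (-4.682))/(-85.602 − (-4.682))
f_A = -27.168 / -80.919 = 0.3357

0.336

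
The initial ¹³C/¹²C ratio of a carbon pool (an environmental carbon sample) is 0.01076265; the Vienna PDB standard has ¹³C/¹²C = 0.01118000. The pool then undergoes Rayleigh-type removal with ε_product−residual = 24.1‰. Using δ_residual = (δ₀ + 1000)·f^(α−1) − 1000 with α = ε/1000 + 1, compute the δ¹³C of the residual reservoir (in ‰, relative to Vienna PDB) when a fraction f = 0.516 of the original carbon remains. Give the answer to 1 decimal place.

δ₀ = (0.01076265/0.01118000 − 1)×1000 = (0.962670 − 1)×1000 = -37.330‰
α − 1 = ε/1000 = 0.0241
f^(α−1) = 0.516^(0.0241) = 0.984181
δ_res = (-37.330 + 1000) × 0.984181 − 1000 = 947.441 − 1000 = -52.56‰

-52.6‰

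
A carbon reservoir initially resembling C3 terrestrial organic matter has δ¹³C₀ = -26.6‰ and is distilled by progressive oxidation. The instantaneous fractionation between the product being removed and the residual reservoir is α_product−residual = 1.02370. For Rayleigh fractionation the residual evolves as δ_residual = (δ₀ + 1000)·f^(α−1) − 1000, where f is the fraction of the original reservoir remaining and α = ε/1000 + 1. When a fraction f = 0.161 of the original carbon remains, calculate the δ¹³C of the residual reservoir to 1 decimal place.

Rayleigh residual: δ_res = (δ₀ + 1000)·f^(α−1) − 1000
α − 1 = 0.02370
f^(α−1) = 0.161^(0.02370) = 0.957639
δ_res = (-26.6 + 1000) × 0.957639 − 1000 = 932.166 − 1000 = -67.83‰

-67.8‰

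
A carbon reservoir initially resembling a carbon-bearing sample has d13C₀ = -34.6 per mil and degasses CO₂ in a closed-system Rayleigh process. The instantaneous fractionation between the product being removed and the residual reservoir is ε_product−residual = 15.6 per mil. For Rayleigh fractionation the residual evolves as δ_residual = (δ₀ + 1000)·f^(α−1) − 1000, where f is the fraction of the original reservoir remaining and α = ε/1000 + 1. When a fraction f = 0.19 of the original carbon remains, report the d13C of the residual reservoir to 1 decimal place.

Rayleigh residual: δ_res = (δ₀ + 1000)·f^(α−1) − 1000
α = ε/1000 + 1 = 1.01560, so α − 1 = 0.01560
f^(α−1) = 0.19^(0.01560) = 0.974425
δ_res = (-34.6 + 1000) × 0.974425 − 1000 = 940.710 − 1000 = -59.29 per mil

-59.3 per mil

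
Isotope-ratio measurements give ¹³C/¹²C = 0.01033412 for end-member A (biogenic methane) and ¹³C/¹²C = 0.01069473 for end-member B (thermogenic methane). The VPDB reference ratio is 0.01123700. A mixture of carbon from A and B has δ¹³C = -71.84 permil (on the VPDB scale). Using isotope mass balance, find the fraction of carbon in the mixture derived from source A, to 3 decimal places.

δ_A = (0.01033412/0.01123700 − 1)×1000 = (0.919651 − 1)×1000 = -80.349 permil
δ_B = (0.01069473/0.01123700 − 1)×1000 = (0.951742 − 1)×1000 = -48.258 permil
f_A = (δ_mix − δ_B)/(δ_A − δ_B) = (-71.84 − (-48.258))/(-80.349 − (-48.258))
f_A = -23.582 / -32.091 = 0.7349

0.735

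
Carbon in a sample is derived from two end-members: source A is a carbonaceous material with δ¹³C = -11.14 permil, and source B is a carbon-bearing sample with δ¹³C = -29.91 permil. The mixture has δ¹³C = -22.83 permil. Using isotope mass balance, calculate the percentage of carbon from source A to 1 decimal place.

δ_mix = f_A·δ_A + (1 − f_A)·δ_B  ⇒  f_A = (δ_mix − δ_B)/(δ_A − δ_B)
f_A = (-22.83 − (-29.91)) / (-11.14 − (-29.91))
f_A = 7.08 / 18.77 = 0.3772

37.7%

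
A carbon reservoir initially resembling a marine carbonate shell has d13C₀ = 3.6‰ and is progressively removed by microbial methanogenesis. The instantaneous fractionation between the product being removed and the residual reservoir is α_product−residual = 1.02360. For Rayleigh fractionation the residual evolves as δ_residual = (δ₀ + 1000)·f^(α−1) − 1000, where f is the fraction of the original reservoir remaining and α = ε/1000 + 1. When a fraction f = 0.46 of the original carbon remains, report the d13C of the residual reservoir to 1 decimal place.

-14.6‰

Rayleigh residual: δ_res = (δ₀ + 1000)·f^(α−1) − 1000
α − 1 = 0.02360
f^(α−1) = 0.46^(0.02360) = 0.981841
δ_res = (3.6 + 1000) × 0.981841 − 1000 = 985.375 − 1000 = -14.62‰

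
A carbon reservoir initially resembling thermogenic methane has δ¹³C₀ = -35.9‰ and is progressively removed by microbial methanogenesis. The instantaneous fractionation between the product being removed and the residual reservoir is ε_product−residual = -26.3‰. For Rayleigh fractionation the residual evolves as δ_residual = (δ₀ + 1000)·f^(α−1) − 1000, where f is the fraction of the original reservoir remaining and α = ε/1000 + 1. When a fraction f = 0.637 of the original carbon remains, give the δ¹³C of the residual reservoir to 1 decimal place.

-24.4‰

Rayleigh residual: δ_res = (δ₀ + 1000)·f^(α−1) − 1000
α = ε/1000 + 1 = 0.97370, so α − 1 = -0.02630
f^(α−1) = 0.637^(-0.02630) = 1.011932
δ_res = (-35.9 + 1000) × 1.011932 − 1000 = 975.603 − 1000 = -24.40‰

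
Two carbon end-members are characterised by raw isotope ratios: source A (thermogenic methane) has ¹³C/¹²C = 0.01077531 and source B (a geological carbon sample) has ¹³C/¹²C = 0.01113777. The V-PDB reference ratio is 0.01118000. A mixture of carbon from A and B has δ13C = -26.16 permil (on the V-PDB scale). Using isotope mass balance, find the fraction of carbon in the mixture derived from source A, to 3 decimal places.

0.690

δ_A = (0.01077531/0.01118000 − 1)×1000 = (0.963802 − 1)×1000 = -36.198 permil
δ_B = (0.01113777/0.01118000 − 1)×1000 = (0.996223 − 1)×1000 = -3.777 permil
f_A = (δ_mix − δ_B)/(δ_A − δ_B) = (-26.16 − (-3.777))/(-36.198 − (-3.777))
f_A = -22.383 / -32.420 = 0.6904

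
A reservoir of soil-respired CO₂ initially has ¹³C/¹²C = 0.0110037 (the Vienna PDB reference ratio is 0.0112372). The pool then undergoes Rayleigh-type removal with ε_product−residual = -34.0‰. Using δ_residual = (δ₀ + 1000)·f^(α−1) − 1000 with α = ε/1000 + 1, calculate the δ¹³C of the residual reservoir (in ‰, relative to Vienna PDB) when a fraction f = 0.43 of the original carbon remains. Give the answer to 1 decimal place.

δ₀ = (0.0110037/0.0112372 − 1)×1000 = (0.979221 − 1)×1000 = -20.779‰
α − 1 = ε/1000 = -0.0340
f^(α−1) = 0.43^(-0.0340) = 1.029111
δ_res = (-20.779 + 1000) × 1.029111 − 1000 = 1007.727 − 1000 = 7.73‰

7.7‰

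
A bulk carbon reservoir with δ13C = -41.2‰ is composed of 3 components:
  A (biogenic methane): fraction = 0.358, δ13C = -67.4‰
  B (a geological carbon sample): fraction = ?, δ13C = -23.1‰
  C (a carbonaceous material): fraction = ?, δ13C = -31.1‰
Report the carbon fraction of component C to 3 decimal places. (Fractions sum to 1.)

0.280

Let f_C and f_B be the unknown fractions; fractions sum to 1 so f_C + f_B = 0.642.
Mass balance: Σ fᵢ·δᵢ = δ_bulk ⇒ f_C·(-31.1) + f_B·(-23.1) = -41.2 − (-24.129) = -17.071
Substitute f_B = 0.642 − f_C:
f_C·(-31.1 − -23.1) = -17.071 − 0.642×(-23.1) = -2.241
f_C = -2.241 / -8.0 = 0.2801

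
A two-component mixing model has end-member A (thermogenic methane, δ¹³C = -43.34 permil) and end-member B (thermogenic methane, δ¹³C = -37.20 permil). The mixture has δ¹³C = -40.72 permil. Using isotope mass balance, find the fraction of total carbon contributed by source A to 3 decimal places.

0.573

δ_mix = f_A·δ_A + (1 − f_A)·δ_B  ⇒  f_A = (δ_mix − δ_B)/(δ_A − δ_B)
f_A = (-40.72 − (-37.20)) / (-43.34 − (-37.20))
f_A = -3.52 / -6.14 = 0.5733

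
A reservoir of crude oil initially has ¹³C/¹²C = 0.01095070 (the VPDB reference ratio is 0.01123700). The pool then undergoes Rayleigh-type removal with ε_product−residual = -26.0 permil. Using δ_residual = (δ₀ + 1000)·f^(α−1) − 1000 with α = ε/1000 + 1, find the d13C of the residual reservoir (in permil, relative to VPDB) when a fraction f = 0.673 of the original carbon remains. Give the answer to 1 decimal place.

δ₀ = (0.01095070/0.01123700 − 1)×1000 = (0.974522 − 1)×1000 = -25.478 permil
α − 1 = ε/1000 = -0.0260
f^(α−1) = 0.673^(-0.0260) = 1.010349
δ_res = (-25.478 + 1000) × 1.010349 − 1000 = 984.607 − 1000 = -15.39 permil

-15.4 permil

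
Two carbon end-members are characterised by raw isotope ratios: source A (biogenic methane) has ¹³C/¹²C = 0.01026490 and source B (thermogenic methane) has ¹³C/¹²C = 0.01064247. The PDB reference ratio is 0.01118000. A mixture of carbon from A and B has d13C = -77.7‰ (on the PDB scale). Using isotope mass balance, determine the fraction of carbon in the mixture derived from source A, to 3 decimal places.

δ_A = (0.01026490/0.01118000 − 1)×1000 = (0.918148 − 1)×1000 = -81.852‰
δ_B = (0.01064247/0.01118000 − 1)×1000 = (0.951920 − 1)×1000 = -48.080‰
f_A = (δ_mix − δ_B)/(δ_A − δ_B) = (-77.7 − (-48.080))/(-81.852 − (-48.080))
f_A = -29.620 / -33.772 = 0.8771

0.877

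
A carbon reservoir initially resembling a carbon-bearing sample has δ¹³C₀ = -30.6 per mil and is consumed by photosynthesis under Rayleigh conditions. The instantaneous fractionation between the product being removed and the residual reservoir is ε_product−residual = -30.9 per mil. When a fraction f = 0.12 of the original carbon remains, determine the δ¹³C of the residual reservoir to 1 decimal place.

35.0 per mil

Rayleigh residual: δ_res = (δ₀ + 1000)·f^(α−1) − 1000
α = ε/1000 + 1 = 0.96910, so α − 1 = -0.03090
f^(α−1) = 0.12^(-0.03090) = 1.067710
δ_res = (-30.6 + 1000) × 1.067710 − 1000 = 1035.038 − 1000 = 35.04 per mil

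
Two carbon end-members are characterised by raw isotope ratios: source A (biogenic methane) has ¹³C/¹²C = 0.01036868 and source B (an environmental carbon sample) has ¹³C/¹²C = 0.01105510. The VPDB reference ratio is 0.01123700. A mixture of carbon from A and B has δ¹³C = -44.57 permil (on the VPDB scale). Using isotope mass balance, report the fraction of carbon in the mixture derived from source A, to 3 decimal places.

δ_A = (0.01036868/0.01123700 − 1)×1000 = (0.922727 − 1)×1000 = -77.273 permil
δ_B = (0.01105510/0.01123700 − 1)×1000 = (0.983812 − 1)×1000 = -16.188 permil
f_A = (δ_mix − δ_B)/(δ_A − δ_B) = (-44.57 − (-16.188))/(-77.273 − (-16.188))
f_A = -28.382 / -61.086 = 0.4646

0.465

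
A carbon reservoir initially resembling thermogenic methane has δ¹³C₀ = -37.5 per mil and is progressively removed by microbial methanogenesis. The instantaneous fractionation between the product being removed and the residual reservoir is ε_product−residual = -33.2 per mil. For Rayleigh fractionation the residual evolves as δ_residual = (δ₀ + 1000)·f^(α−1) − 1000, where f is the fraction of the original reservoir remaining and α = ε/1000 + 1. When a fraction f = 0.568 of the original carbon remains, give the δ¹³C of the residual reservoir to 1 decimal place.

Rayleigh residual: δ_res = (δ₀ + 1000)·f^(α−1) − 1000
α = ε/1000 + 1 = 0.96680, so α − 1 = -0.03320
f^(α−1) = 0.568^(-0.03320) = 1.018956
δ_res = (-37.5 + 1000) × 1.018956 − 1000 = 980.746 − 1000 = -19.25 per mil

-19.3 per mil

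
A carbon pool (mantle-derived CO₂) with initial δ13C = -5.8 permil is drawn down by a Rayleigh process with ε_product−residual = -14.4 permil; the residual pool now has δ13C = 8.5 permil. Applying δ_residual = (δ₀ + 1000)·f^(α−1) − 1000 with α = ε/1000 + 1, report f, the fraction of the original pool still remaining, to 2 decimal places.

α − 1 = ε/1000 = -0.0144
(δ_res + 1000)/(δ₀ + 1000) = (8.5 + 1000)/(-5.8 + 1000) = 1008.5/994.2 = 1.014383
f = 1.014383^(1/-0.0144) = exp(ln(1.014383)/-0.0144) = exp(0.01428/-0.0144)
f = exp(-0.9917) = 0.3709

0.37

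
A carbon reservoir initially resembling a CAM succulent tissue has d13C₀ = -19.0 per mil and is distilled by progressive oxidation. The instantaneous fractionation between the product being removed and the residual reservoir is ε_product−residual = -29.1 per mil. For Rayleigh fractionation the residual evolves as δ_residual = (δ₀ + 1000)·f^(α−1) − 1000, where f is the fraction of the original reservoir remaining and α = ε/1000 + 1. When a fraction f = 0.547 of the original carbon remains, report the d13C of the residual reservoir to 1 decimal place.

-1.6 per mil

Rayleigh residual: δ_res = (δ₀ + 1000)·f^(α−1) − 1000
α = ε/1000 + 1 = 0.97090, so α − 1 = -0.02910
f^(α−1) = 0.547^(-0.02910) = 1.017711
δ_res = (-19.0 + 1000) × 1.017711 − 1000 = 998.375 − 1000 = -1.63 per mil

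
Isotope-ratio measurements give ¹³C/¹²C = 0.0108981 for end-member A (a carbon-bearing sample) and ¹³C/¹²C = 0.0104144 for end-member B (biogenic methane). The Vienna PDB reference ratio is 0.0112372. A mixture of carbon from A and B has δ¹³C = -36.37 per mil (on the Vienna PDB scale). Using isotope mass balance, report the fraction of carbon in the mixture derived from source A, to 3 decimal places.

δ_A = (0.0108981/0.0112372 − 1)×1000 = (0.969823 − 1)×1000 = -30.177 per mil
δ_B = (0.0104144/0.0112372 − 1)×1000 = (0.926779 − 1)×1000 = -73.221 per mil
f_A = (δ_mix − δ_B)/(δ_A − δ_B) = (-36.37 − (-73.221))/(-30.177 − (-73.221))
f_A = 36.851 / 43.045 = 0.8561

0.856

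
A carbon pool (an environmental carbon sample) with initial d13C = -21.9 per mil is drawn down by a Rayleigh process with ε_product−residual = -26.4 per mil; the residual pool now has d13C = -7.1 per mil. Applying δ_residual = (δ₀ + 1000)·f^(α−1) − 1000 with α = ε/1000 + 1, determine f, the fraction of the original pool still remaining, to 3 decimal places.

0.566

α − 1 = ε/1000 = -0.0264
(δ_res + 1000)/(δ₀ + 1000) = (-7.1 + 1000)/(-21.9 + 1000) = 992.9/978.1 = 1.015131
f = 1.015131^(1/-0.0264) = exp(ln(1.015131)/-0.0264) = exp(0.01502/-0.0264)
f = exp(-0.5689) = 0.5662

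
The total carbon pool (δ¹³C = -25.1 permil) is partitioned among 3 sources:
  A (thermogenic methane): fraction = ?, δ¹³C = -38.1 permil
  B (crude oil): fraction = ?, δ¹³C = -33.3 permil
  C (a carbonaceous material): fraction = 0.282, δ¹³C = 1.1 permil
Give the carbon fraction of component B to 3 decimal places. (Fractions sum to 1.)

Let f_B and f_A be the unknown fractions; fractions sum to 1 so f_B + f_A = 0.718.
Mass balance: Σ fᵢ·δᵢ = δ_bulk ⇒ f_B·(-33.3) + f_A·(-38.1) = -25.1 − (0.310) = -25.410
Substitute f_A = 0.718 − f_B:
f_B·(-33.3 − -38.1) = -25.410 − 0.718×(-38.1) = 1.946
f_B = 1.946 / 4.8 = 0.4053

0.405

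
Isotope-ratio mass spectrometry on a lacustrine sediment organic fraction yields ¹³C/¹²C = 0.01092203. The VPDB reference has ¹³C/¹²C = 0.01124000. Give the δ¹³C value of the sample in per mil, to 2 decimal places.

-28.29 per mil

δ¹³C = (R_sample / R_standard − 1) × 1000
R_sample / R_standard = 0.01092203 / 0.01124000 = 0.971711
δ¹³C = (0.971711 − 1) × 1000 = -28.289 per mil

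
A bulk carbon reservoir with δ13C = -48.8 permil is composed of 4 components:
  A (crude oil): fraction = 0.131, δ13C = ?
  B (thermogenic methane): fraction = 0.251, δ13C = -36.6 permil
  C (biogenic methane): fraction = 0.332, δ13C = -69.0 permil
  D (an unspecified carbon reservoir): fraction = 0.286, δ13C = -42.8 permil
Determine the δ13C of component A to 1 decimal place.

-34.1 permil

Isotope mass balance: δ_bulk = Σ fᵢ·δᵢ.
-48.8 = 0.131×δ_A + 0.251×(-36.6) + 0.332×(-69.0) + 0.286×(-42.8)
0.131·δ_A = -48.8 − (-44.335) = -4.465
δ_A = -4.465 / 0.131 = -34.08 permil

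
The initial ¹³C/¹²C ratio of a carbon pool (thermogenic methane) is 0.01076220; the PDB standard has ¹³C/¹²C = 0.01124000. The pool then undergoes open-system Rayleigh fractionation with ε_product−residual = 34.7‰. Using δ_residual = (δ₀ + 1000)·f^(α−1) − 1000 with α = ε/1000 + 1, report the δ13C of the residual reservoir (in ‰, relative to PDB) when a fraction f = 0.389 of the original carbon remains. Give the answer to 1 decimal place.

-73.4‰

δ₀ = (0.01076220/0.01124000 − 1)×1000 = (0.957491 − 1)×1000 = -42.509‰
α − 1 = ε/1000 = 0.0347
f^(α−1) = 0.389^(0.0347) = 0.967768
δ_res = (-42.509 + 1000) × 0.967768 − 1000 = 926.629 − 1000 = -73.37‰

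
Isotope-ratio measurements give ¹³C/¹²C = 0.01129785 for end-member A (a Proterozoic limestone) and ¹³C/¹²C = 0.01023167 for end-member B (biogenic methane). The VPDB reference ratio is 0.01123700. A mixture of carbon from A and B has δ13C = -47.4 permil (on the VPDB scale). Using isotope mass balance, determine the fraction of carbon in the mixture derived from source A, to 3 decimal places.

δ_A = (0.01129785/0.01123700 − 1)×1000 = (1.005415 − 1)×1000 = 5.415 permil
δ_B = (0.01023167/0.01123700 − 1)×1000 = (0.910534 − 1)×1000 = -89.466 permil
f_A = (δ_mix − δ_B)/(δ_A − δ_B) = (-47.4 − (-89.466))/(5.415 − (-89.466))
f_A = 42.066 / 94.881 = 0.4434

0.443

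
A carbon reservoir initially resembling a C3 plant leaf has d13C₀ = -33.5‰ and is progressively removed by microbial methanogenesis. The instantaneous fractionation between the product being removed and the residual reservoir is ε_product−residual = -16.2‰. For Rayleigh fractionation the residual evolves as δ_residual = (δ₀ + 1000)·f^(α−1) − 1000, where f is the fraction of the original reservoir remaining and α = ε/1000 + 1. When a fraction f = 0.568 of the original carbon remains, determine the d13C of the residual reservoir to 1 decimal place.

-24.6‰

Rayleigh residual: δ_res = (δ₀ + 1000)·f^(α−1) − 1000
α = ε/1000 + 1 = 0.98380, so α − 1 = -0.01620
f^(α−1) = 0.568^(-0.01620) = 1.009205
δ_res = (-33.5 + 1000) × 1.009205 − 1000 = 975.397 − 1000 = -24.60‰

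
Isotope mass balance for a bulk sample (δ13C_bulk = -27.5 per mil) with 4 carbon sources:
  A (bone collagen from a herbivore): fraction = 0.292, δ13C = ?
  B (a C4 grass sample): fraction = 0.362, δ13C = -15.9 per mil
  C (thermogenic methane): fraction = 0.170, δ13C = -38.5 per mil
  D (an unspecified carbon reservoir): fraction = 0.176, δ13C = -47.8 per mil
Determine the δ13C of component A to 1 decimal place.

-23.2 per mil

Isotope mass balance: δ_bulk = Σ fᵢ·δᵢ.
-27.5 = 0.292×δ_A + 0.362×(-15.9) + 0.170×(-38.5) + 0.176×(-47.8)
0.292·δ_A = -27.5 − (-20.714) = -6.786
δ_A = -6.786 / 0.292 = -23.24 per mil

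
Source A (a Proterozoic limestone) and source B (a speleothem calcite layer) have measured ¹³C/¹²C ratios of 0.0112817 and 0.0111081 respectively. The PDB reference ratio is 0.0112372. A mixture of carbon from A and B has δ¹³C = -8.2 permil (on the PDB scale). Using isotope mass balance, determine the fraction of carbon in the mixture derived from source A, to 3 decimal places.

δ_A = (0.0112817/0.0112372 − 1)×1000 = (1.003960 − 1)×1000 = 3.960 permil
δ_B = (0.0111081/0.0112372 − 1)×1000 = (0.988511 − 1)×1000 = -11.489 permil
f_A = (δ_mix − δ_B)/(δ_A − δ_B) = (-8.2 − (-11.489))/(3.960 − (-11.489))
f_A = 3.289 / 15.449 = 0.2129

0.213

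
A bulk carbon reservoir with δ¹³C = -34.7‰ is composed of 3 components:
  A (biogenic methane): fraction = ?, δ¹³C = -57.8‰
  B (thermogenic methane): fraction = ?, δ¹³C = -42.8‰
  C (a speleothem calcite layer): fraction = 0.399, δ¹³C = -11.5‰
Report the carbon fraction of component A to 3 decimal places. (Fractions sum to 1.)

0.293

Let f_A and f_B be the unknown fractions; fractions sum to 1 so f_A + f_B = 0.601.
Mass balance: Σ fᵢ·δᵢ = δ_bulk ⇒ f_A·(-57.8) + f_B·(-42.8) = -34.7 − (-4.588) = -30.112
Substitute f_B = 0.601 − f_A:
f_A·(-57.8 − -42.8) = -30.112 − 0.601×(-42.8) = -4.389
f_A = -4.389 / -15.0 = 0.2926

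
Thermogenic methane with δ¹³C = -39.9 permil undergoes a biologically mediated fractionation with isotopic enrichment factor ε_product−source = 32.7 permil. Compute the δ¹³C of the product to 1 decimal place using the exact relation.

To first order, δ_product ≈ δ_source + ε = -7.2 permil.
Exactly, δ_product = (δ_source + 1000)·(ε/1000 + 1) − 1000.
δ_product = (-39.9 + 1000) × (32.7/1000 + 1) − 1000
δ_product = -8.50 permil

-8.5 permil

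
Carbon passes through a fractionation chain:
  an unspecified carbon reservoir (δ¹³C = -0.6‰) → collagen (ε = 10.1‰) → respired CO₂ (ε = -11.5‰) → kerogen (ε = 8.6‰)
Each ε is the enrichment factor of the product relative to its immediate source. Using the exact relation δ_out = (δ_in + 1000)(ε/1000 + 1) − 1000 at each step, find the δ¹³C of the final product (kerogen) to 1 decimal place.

6.5‰

step 1: δ = (-0.60 + 1000)·(10.1/1000 + 1) − 1000 = 9.49‰
step 2: δ = (9.49 + 1000)·(-11.5/1000 + 1) − 1000 = -2.12‰
step 3: δ = (-2.12 + 1000)·(8.6/1000 + 1) − 1000 = 6.47‰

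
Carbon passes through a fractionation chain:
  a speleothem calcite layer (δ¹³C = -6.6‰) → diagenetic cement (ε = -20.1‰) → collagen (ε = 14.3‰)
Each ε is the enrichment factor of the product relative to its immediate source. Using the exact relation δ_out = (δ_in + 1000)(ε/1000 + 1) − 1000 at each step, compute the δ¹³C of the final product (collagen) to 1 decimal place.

step 1: δ = (-6.60 + 1000)·(-20.1/1000 + 1) − 1000 = -26.57‰
step 2: δ = (-26.57 + 1000)·(14.3/1000 + 1) − 1000 = -12.65‰

-12.6‰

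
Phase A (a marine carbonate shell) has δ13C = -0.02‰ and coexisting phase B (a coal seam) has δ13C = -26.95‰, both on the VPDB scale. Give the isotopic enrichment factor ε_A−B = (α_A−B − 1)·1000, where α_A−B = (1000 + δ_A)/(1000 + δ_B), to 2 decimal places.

27.68‰

α_A−B = (1000 + -0.02) / (1000 + -26.95) = 999.98 / 973.05 = 1.027676
ε_A−B = (1.027676 − 1) × 1000 = 27.676‰
(The approximation ε ≈ δ_A − δ_B would give 26.93‰.)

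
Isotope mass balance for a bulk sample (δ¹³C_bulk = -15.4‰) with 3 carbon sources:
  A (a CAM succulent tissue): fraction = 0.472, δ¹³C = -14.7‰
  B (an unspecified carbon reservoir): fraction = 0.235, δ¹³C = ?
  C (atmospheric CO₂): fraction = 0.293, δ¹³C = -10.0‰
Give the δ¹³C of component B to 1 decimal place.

Isotope mass balance: δ_bulk = Σ fᵢ·δᵢ.
-15.4 = 0.472×(-14.7) + 0.235×δ_B + 0.293×(-10.0)
0.235·δ_B = -15.4 − (-9.868) = -5.532
δ_B = -5.532 / 0.235 = -23.54‰

-23.5‰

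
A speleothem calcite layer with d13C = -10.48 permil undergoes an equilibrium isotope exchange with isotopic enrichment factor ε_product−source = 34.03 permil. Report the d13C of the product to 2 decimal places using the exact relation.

23.19 permil

Exactly, δ_product = (δ_source + 1000)·(ε/1000 + 1) − 1000.
δ_product = (-10.48 + 1000) × (34.03/1000 + 1) − 1000
δ_product = 23.193 permil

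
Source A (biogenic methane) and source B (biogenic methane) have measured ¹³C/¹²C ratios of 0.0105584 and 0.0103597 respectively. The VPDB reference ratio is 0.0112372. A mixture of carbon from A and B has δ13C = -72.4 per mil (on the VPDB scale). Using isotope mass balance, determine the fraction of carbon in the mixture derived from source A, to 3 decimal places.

δ_A = (0.0105584/0.0112372 − 1)×1000 = (0.939593 − 1)×1000 = -60.407 per mil
δ_B = (0.0103597/0.0112372 − 1)×1000 = (0.921911 − 1)×1000 = -78.089 per mil
f_A = (δ_mix − δ_B)/(δ_A − δ_B) = (-72.4 − (-78.089))/(-60.407 − (-78.089))
f_A = 5.689 / 17.682 = 0.3217

0.322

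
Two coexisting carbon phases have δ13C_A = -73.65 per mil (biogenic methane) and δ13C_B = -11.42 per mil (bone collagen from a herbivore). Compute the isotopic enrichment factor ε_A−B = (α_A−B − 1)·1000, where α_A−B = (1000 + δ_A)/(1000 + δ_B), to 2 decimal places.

α_A−B = (1000 + -73.65) / (1000 + -11.42) = 926.35 / 988.58 = 0.937051
ε_A−B = (0.937051 − 1) × 1000 = -62.949 per mil
(The approximation ε ≈ δ_A − δ_B would give -62.23 per mil.)

-62.95 per mil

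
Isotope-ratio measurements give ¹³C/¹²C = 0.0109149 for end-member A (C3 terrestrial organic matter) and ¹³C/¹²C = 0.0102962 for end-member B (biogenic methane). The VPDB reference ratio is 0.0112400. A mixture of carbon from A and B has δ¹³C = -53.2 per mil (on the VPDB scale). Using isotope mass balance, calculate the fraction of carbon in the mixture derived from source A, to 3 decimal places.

δ_A = (0.0109149/0.0112400 − 1)×1000 = (0.971077 − 1)×1000 = -28.923 per mil
δ_B = (0.0102962/0.0112400 − 1)×1000 = (0.916032 − 1)×1000 = -83.968 per mil
f_A = (δ_mix − δ_B)/(δ_A − δ_B) = (-53.2 − (-83.968))/(-28.923 − (-83.968))
f_A = 30.768 / 55.044 = 0.5590

0.559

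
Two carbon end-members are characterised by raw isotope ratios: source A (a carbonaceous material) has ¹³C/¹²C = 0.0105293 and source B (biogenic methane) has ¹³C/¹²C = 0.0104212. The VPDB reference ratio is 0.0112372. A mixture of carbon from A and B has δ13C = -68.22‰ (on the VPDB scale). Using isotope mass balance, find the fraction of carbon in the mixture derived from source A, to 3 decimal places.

0.457

δ_A = (0.0105293/0.0112372 − 1)×1000 = (0.937004 − 1)×1000 = -62.996‰
δ_B = (0.0104212/0.0112372 − 1)×1000 = (0.927384 − 1)×1000 = -72.616‰
f_A = (δ_mix − δ_B)/(δ_A − δ_B) = (-68.22 − (-72.616))/(-62.996 − (-72.616))
f_A = 4.396 / 9.620 = 0.4570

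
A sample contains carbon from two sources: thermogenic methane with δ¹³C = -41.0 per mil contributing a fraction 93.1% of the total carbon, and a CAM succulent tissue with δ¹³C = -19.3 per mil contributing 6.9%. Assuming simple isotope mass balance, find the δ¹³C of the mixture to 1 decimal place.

-39.5 per mil

δ_mix = f_A·δ_A + f_B·δ_B
δ_mix = 0.931 × (-41.0) + 0.069 × (-19.3)
δ_mix = -38.17 + -1.33 = -39.50 per mil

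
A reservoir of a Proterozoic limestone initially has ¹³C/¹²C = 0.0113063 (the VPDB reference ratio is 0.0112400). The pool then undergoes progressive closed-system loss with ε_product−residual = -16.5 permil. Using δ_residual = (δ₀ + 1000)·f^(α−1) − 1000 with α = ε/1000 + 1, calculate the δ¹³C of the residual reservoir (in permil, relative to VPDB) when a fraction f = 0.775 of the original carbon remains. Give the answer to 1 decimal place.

δ₀ = (0.0113063/0.0112400 − 1)×1000 = (1.005899 − 1)×1000 = 5.899 permil
α − 1 = ε/1000 = -0.0165
f^(α−1) = 0.775^(-0.0165) = 1.004215
δ_res = (5.899 + 1000) × 1.004215 − 1000 = 1010.138 − 1000 = 10.14 permil

10.1 permil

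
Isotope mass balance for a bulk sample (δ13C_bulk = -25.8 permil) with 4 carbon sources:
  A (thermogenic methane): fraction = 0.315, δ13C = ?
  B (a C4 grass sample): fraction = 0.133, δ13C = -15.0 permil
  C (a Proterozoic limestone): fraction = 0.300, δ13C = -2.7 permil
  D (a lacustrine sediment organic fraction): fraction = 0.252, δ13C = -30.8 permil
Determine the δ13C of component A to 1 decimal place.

Isotope mass balance: δ_bulk = Σ fᵢ·δᵢ.
-25.8 = 0.315×δ_A + 0.133×(-15.0) + 0.300×(-2.7) + 0.252×(-30.8)
0.315·δ_A = -25.8 − (-10.567) = -15.233
δ_A = -15.233 / 0.315 = -48.36 permil

-48.4 permil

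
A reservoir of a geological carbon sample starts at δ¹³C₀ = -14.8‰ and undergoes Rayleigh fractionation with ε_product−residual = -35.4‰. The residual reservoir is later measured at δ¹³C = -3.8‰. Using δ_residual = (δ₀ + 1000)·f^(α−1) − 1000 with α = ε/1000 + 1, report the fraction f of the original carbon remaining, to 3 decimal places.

α − 1 = ε/1000 = -0.0354
(δ_res + 1000)/(δ₀ + 1000) = (-3.8 + 1000)/(-14.8 + 1000) = 996.2/985.2 = 1.011165
f = 1.011165^(1/-0.0354) = exp(ln(1.011165)/-0.0354) = exp(0.01110/-0.0354)
f = exp(-0.3137) = 0.7308

0.731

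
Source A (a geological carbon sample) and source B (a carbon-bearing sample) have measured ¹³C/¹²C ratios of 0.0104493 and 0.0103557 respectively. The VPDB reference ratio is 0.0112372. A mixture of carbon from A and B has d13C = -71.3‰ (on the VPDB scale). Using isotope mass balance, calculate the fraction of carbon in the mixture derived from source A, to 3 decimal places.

δ_A = (0.0104493/0.0112372 − 1)×1000 = (0.929885 − 1)×1000 = -70.115‰
δ_B = (0.0103557/0.0112372 − 1)×1000 = (0.921555 − 1)×1000 = -78.445‰
f_A = (δ_mix − δ_B)/(δ_A − δ_B) = (-71.3 − (-78.445))/(-70.115 − (-78.445))
f_A = 7.145 / 8.329 = 0.8578

0.858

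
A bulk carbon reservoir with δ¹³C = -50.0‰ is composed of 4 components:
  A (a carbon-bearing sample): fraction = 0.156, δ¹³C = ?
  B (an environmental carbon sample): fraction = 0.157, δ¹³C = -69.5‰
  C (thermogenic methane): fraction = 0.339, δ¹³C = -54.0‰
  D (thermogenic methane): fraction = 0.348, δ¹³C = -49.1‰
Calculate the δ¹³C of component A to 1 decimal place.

-23.7‰

Isotope mass balance: δ_bulk = Σ fᵢ·δᵢ.
-50.0 = 0.156×δ_A + 0.157×(-69.5) + 0.339×(-54.0) + 0.348×(-49.1)
0.156·δ_A = -50.0 − (-46.304) = -3.696
δ_A = -3.696 / 0.156 = -23.69‰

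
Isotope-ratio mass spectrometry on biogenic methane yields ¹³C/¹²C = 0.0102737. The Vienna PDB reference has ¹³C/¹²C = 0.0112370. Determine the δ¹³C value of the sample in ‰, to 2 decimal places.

-85.73‰

δ¹³C = (R_sample / R_standard − 1) × 1000
R_sample / R_standard = 0.0102737 / 0.0112370 = 0.914274
δ¹³C = (0.914274 − 1) × 1000 = -85.726‰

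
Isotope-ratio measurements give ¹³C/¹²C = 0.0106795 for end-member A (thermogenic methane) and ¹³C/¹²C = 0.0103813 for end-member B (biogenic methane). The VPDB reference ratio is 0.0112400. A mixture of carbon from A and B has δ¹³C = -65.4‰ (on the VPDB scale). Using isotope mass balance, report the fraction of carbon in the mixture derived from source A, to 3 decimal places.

δ_A = (0.0106795/0.0112400 − 1)×1000 = (0.950133 − 1)×1000 = -49.867‰
δ_B = (0.0103813/0.0112400 − 1)×1000 = (0.923603 − 1)×1000 = -76.397‰
f_A = (δ_mix − δ_B)/(δ_A − δ_B) = (-65.4 − (-76.397))/(-49.867 − (-76.397))
f_A = 10.997 / 26.530 = 0.4145

0.415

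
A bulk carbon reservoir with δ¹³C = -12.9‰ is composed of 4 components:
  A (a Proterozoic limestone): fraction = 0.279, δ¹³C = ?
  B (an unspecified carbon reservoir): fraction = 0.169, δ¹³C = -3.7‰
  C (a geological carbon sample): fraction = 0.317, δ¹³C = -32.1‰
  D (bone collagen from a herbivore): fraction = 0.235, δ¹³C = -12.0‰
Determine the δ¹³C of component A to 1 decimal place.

Isotope mass balance: δ_bulk = Σ fᵢ·δᵢ.
-12.9 = 0.279×δ_A + 0.169×(-3.7) + 0.317×(-32.1) + 0.235×(-12.0)
0.279·δ_A = -12.9 − (-13.621) = 0.721
δ_A = 0.721 / 0.279 = 2.58‰

2.6‰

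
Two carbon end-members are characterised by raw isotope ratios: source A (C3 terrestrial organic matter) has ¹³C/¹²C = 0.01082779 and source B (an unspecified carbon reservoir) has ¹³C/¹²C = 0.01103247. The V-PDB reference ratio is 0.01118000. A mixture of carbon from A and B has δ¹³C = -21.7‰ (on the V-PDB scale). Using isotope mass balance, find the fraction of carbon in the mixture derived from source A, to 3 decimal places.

0.465

δ_A = (0.01082779/0.01118000 − 1)×1000 = (0.968496 − 1)×1000 = -31.504‰
δ_B = (0.01103247/0.01118000 − 1)×1000 = (0.986804 − 1)×1000 = -13.196‰
f_A = (δ_mix − δ_B)/(δ_A − δ_B) = (-21.7 − (-13.196))/(-31.504 − (-13.196))
f_A = -8.504 / -18.308 = 0.4645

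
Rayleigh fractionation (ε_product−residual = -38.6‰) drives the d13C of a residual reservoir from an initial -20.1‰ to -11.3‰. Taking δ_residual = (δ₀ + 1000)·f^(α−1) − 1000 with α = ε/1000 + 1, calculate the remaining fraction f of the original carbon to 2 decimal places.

α − 1 = ε/1000 = -0.0386
(δ_res + 1000)/(δ₀ + 1000) = (-11.3 + 1000)/(-20.1 + 1000) = 988.7/979.9 = 1.008981
f = 1.008981^(1/-0.0386) = exp(ln(1.008981)/-0.0386) = exp(0.00894/-0.0386)
f = exp(-0.2316) = 0.7932

0.79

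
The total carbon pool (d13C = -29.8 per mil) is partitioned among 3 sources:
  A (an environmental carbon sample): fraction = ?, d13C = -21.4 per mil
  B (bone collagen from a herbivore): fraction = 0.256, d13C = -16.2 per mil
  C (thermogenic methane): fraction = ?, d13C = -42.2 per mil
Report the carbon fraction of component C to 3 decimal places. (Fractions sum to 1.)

Let f_C and f_A be the unknown fractions; fractions sum to 1 so f_C + f_A = 0.744.
Mass balance: Σ fᵢ·δᵢ = δ_bulk ⇒ f_C·(-42.2) + f_A·(-21.4) = -29.8 − (-4.147) = -25.653
Substitute f_A = 0.744 − f_C:
f_C·(-42.2 − -21.4) = -25.653 − 0.744×(-21.4) = -9.731
f_C = -9.731 / -20.8 = 0.4678

0.468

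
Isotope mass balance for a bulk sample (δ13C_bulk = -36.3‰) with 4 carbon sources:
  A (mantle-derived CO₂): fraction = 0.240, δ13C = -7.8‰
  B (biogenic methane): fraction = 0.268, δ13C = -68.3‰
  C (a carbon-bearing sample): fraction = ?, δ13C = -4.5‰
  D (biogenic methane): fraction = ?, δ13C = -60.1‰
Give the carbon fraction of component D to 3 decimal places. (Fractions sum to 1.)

0.250

Let f_D and f_C be the unknown fractions; fractions sum to 1 so f_D + f_C = 0.492.
Mass balance: Σ fᵢ·δᵢ = δ_bulk ⇒ f_D·(-60.1) + f_C·(-4.5) = -36.3 − (-20.176) = -16.124
Substitute f_C = 0.492 − f_D:
f_D·(-60.1 − -4.5) = -16.124 − 0.492×(-4.5) = -13.910
f_D = -13.910 / -55.6 = 0.2502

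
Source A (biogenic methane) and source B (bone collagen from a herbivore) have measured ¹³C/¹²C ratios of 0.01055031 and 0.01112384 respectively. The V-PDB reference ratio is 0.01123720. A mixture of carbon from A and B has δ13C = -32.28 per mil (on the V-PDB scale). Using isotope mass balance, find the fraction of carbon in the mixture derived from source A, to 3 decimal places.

δ_A = (0.01055031/0.01123720 − 1)×1000 = (0.938874 − 1)×1000 = -61.126 per mil
δ_B = (0.01112384/0.01123720 − 1)×1000 = (0.989912 − 1)×1000 = -10.088 per mil
f_A = (δ_mix − δ_B)/(δ_A − δ_B) = (-32.28 − (-10.088))/(-61.126 − (-10.088))
f_A = -22.192 / -51.039 = 0.4348

0.435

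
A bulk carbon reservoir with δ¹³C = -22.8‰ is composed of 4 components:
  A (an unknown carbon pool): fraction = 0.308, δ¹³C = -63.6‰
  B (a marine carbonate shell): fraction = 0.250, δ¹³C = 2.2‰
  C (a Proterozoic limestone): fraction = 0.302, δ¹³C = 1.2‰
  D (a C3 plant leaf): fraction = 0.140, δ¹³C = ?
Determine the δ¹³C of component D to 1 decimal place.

-29.5‰

Isotope mass balance: δ_bulk = Σ fᵢ·δᵢ.
-22.8 = 0.308×(-63.6) + 0.250×(2.2) + 0.302×(1.2) + 0.140×δ_D
0.140·δ_D = -22.8 − (-18.676) = -4.124
δ_D = -4.124 / 0.140 = -29.45‰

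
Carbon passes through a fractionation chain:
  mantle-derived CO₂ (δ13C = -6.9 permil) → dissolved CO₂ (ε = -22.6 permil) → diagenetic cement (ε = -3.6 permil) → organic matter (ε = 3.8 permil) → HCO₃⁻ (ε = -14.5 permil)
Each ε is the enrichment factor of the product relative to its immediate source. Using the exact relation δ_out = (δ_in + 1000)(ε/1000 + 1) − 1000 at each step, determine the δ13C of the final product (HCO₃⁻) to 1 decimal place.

step 1: δ = (-6.90 + 1000)·(-22.6/1000 + 1) − 1000 = -29.34 permil
step 2: δ = (-29.34 + 1000)·(-3.6/1000 + 1) − 1000 = -32.84 permil
step 3: δ = (-32.84 + 1000)·(3.8/1000 + 1) − 1000 = -29.16 permil
step 4: δ = (-29.16 + 1000)·(-14.5/1000 + 1) − 1000 = -43.24 permil

-43.2 permil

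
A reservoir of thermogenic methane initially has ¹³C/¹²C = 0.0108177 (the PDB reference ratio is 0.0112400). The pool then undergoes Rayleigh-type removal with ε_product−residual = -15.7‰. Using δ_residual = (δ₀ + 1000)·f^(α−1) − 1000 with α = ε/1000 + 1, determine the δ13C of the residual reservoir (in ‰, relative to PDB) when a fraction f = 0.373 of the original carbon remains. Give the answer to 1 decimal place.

δ₀ = (0.0108177/0.0112400 − 1)×1000 = (0.962429 − 1)×1000 = -37.571‰
α − 1 = ε/1000 = -0.0157
f^(α−1) = 0.373^(-0.0157) = 1.015603
δ_res = (-37.571 + 1000) × 1.015603 − 1000 = 977.446 − 1000 = -22.55‰

-22.6‰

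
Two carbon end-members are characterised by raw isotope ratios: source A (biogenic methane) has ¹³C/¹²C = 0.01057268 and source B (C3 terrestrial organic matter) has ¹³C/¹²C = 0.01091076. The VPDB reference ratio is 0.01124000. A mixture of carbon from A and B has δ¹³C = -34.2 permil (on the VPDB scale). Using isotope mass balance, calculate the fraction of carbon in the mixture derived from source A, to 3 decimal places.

δ_A = (0.01057268/0.01124000 − 1)×1000 = (0.940630 − 1)×1000 = -59.370 permil
δ_B = (0.01091076/0.01124000 − 1)×1000 = (0.970708 − 1)×1000 = -29.292 permil
f_A = (δ_mix − δ_B)/(δ_A − δ_B) = (-34.2 − (-29.292))/(-59.370 − (-29.292))
f_A = -4.908 / -30.078 = 0.1632

0.163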